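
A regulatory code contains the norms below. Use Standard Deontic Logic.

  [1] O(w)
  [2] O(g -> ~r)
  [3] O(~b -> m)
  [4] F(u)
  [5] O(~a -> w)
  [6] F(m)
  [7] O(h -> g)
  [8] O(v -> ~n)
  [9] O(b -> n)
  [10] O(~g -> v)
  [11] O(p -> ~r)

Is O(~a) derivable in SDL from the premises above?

Premise 5 is O(~a -> w); even if O(w) held, inferring O(~a) would be affirming the consequent — invalid.
No other premise forces O(~a). An ideal world satisfying every premise can still have ~a false, so O(~a) is not derivable.

No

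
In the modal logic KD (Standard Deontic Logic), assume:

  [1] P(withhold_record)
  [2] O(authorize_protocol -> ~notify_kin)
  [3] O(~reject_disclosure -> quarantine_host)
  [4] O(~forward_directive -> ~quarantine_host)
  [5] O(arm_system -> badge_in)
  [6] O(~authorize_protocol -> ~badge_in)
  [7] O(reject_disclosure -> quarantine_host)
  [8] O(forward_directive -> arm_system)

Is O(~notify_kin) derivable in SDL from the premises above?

Premises 7 and 3 cover both cases: O(reject_disclosure -> quarantine_host) and O(~reject_disclosure -> quarantine_host). Since reject_disclosure ∨ ~reject_disclosure is a tautology, O(quarantine_host) follows.
Premise 4 is O(~forward_directive -> ~quarantine_host); contrapositively O(quarantine_host -> forward_directive). Since O(quarantine_host) holds, K gives O(forward_directive).
With premise 8, O(forward_directive -> arm_system), the K-axiom yields O(arm_system).
With premise 5, O(arm_system -> badge_in), the K-axiom yields O(badge_in).
Premise 6, O(~authorize_protocol -> ~badge_in), contraposes to O(badge_in -> authorize_protocol); with O(badge_in) we get O(authorize_protocol).
From O(authorize_protocol) and premise 2, O(authorize_protocol -> ~notify_kin), we obtain O(~notify_kin).
Premise 1 does not contribute to this derivation.
So O(~notify_kin) follows.

Yes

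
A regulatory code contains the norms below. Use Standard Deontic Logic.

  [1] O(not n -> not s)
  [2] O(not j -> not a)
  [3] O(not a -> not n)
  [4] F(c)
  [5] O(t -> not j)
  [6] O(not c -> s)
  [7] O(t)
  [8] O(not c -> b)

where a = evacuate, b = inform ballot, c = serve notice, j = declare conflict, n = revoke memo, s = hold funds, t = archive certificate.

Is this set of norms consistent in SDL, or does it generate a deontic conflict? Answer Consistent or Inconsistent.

Inconsistent

Premise 7 states O(t) outright.
Applying K to premise 5 (O(t -> not j)) and O(t) yields O(not j).
With premise 2, O(not j -> not a), the K-axiom yields O(not a).
From O(not a) and premise 3, O(not a -> not n), we obtain O(not n).
Applying K to premise 1 (O(not n -> not s)) and O(not n) yields O(not s).
Premise 6 is O(not c -> s); contrapositively O(not s -> c). Since O(not s) holds, K gives O(c).
However, F(c) at premise 4 amounts to O(not c).
We now have both O(c) and O(not c) — c is simultaneously obligatory and forbidden, violating the D-axiom.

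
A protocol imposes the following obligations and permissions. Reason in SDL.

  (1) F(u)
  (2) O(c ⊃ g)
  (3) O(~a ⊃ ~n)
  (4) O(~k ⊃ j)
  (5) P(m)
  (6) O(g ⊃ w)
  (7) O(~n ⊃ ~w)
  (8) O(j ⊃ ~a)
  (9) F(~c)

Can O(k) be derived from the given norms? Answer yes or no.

F(~c) at premise 9 means O(c).
With premise 2, O(c ⊃ g), the K-axiom yields O(g).
With premise 6, O(g ⊃ w), the K-axiom yields O(w).
Premise 7, O(~n ⊃ ~w), contraposes to O(w ⊃ n); with O(w) we get O(n).
Premise 3 is O(~a ⊃ ~n); contrapositively O(n ⊃ a). Since O(n) holds, K gives O(a).
Premise 8 is O(j ⊃ ~a); contrapositively O(a ⊃ ~j). Since O(a) holds, K gives O(~j).
Premise 4, O(~k ⊃ j), contraposes to O(~j ⊃ k); with O(~j) we get O(k).
Premises 1, 5 do not contribute to this derivation.
So O(k) follows.

Yes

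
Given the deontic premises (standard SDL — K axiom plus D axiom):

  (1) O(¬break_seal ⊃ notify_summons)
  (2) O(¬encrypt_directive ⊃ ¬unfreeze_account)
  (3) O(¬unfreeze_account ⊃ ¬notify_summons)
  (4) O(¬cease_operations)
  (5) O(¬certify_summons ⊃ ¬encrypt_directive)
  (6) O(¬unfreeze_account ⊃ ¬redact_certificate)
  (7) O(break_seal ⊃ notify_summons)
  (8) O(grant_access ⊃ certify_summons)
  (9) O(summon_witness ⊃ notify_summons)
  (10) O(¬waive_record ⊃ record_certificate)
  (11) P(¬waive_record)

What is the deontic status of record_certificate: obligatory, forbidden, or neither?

Premise 10 is O(¬waive_record ⊃ record_certificate), but O(¬waive_record) is not derivable from the premises (the permission P(¬waive_record) asserts only ¬O(waive_record), not O(¬waive_record)), so it does not yield O(record_certificate).
No premise or chain of K-axiom applications forces O(record_certificate), and none forces O(¬record_certificate). So record_certificate is neither obligatory nor forbidden under these norms.

Neither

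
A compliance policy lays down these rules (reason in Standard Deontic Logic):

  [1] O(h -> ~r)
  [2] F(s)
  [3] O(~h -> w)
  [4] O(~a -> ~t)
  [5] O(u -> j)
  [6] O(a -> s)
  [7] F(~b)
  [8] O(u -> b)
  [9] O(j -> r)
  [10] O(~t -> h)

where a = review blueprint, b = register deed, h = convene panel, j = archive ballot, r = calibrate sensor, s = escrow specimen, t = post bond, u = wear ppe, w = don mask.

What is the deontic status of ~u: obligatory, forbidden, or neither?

Premise 2, F(s), is equivalent to O(~s).
Premise 6, O(a -> s), contraposes to O(~s -> ~a); with O(~s) we get O(~a).
From O(~a) and premise 4, O(~a -> ~t), we obtain O(~t).
From O(~t) and premise 10, O(~t -> h), we obtain O(h).
Applying K to premise 1 (O(h -> ~r)) and O(h) yields O(~r).
Premise 9, O(j -> r), contraposes to O(~r -> ~j); with O(~r) we get O(~j).
Premise 5, O(u -> j), contraposes to O(~j -> ~u); with O(~j) we get O(~u).
Premises 3, 7, 8 do not contribute to this derivation.
Hence ~u is obligatory.

Obligatory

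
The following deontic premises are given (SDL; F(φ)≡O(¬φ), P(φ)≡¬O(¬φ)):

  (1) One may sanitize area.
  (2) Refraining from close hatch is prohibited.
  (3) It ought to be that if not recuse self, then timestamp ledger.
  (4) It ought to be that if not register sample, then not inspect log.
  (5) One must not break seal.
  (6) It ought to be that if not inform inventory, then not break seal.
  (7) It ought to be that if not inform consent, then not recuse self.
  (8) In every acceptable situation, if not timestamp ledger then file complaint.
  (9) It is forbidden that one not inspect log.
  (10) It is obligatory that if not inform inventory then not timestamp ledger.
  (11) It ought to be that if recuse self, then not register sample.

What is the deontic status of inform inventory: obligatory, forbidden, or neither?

Premise 9, F(¬inspect_log), is equivalent to O(inspect_log).
The contrapositive of premise 4 (O(¬register_sample → ¬inspect_log)) is O(inspect_log → register_sample), and O(inspect_log) is already established, so O(register_sample).
Premise 11 is O(recuse_self → ¬register_sample); contrapositively O(register_sample → ¬recuse_self). Since O(register_sample) holds, K gives O(¬recuse_self).
Premise 3 is O(¬recuse_self → timestamp_ledger); since O(¬recuse_self), deontic closure gives O(timestamp_ledger).
Premise 10 is O(¬inform_inventory → ¬timestamp_ledger); contrapositively O(timestamp_ledger → inform_inventory). Since O(timestamp_ledger) holds, K gives O(inform_inventory).
Premises 1, 2, 5, 6, 7, 8 do not contribute to this derivation.
Hence inform_inventory is obligatory.

Obligatory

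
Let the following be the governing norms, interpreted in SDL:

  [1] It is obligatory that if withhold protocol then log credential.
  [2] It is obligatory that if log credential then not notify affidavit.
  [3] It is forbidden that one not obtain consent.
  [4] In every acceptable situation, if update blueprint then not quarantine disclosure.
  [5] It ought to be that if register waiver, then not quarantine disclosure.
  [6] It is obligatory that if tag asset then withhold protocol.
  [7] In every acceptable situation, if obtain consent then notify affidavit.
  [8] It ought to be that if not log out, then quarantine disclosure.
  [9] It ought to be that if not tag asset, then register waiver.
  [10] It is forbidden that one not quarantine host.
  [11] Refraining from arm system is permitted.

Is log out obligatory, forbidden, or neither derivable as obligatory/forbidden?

Obligatory

F(¬obtain_consent) at premise 3 means O(obtain_consent).
Applying K to premise 7 (O(obtain_consent → notify_affidavit)) and O(obtain_consent) yields O(notify_affidavit).
The contrapositive of premise 2 (O(log_credential → ¬notify_affidavit)) is O(notify_affidavit → ¬log_credential), and O(notify_affidavit) is already established, so O(¬log_credential).
Premise 1 is O(withhold_protocol → log_credential); contrapositively O(¬log_credential → ¬withhold_protocol). Since O(¬log_credential) holds, K gives O(¬withhold_protocol).
Premise 6 is O(tag_asset → withhold_protocol); contrapositively O(¬withhold_protocol → ¬tag_asset). Since O(¬withhold_protocol) holds, K gives O(¬tag_asset).
From O(¬tag_asset) and premise 9, O(¬tag_asset → register_waiver), we obtain O(register_waiver).
Applying K to premise 5 (O(register_waiver → ¬quarantine_disclosure)) and O(register_waiver) yields O(¬quarantine_disclosure).
Premise 8 is O(¬log_out → quarantine_disclosure); contrapositively O(¬quarantine_disclosure → log_out). Since O(¬quarantine_disclosure) holds, K gives O(log_out).
Premises 4, 10, 11 do not contribute to this derivation.
Hence log_out is obligatory.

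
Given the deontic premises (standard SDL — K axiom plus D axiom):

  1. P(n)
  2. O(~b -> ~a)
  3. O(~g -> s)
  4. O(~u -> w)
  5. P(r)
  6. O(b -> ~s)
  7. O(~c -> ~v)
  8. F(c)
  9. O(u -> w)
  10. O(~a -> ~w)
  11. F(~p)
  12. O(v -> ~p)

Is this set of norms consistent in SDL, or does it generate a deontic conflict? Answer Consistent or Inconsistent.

Premise 12 is O(v -> ~p), but O(v) is not derivable from the premises, so it does not yield O(~p).
So O(~p) is not derivable, and the apparent clash with O(p) does not arise.
A world satisfying every obligation exists (e.g. a=true, b=true, c=false, g=true, n=false, p=true, r=false, s=false, u=false, v=false, w=true); no atom is both obligatory and forbidden, so the set is consistent.

Consistent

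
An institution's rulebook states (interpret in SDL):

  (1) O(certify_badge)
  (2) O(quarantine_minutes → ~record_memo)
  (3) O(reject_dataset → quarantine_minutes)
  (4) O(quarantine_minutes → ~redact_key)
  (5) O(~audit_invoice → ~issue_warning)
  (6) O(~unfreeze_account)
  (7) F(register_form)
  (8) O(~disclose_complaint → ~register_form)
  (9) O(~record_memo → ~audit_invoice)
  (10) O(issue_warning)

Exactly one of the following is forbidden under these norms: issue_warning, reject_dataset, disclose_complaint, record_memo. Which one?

From premise 10 we have O(issue_warning).
The contrapositive of premise 5 (O(~audit_invoice → ~issue_warning)) is O(issue_warning → audit_invoice), and O(issue_warning) is already established, so O(audit_invoice).
Premise 9 is O(~record_memo → ~audit_invoice); contrapositively O(audit_invoice → record_memo). Since O(audit_invoice) holds, K gives O(record_memo).
Premise 2 is O(quarantine_minutes → ~record_memo); contrapositively O(record_memo → ~quarantine_minutes). Since O(record_memo) holds, K gives O(~quarantine_minutes).
Premise 3 is O(reject_dataset → quarantine_minutes); contrapositively O(~quarantine_minutes → ~reject_dataset). Since O(~quarantine_minutes) holds, K gives O(~reject_dataset).
So O(~reject_dataset) holds, i.e. reject_dataset is forbidden. None of the other listed options is forbidden under the premises.

reject_dataset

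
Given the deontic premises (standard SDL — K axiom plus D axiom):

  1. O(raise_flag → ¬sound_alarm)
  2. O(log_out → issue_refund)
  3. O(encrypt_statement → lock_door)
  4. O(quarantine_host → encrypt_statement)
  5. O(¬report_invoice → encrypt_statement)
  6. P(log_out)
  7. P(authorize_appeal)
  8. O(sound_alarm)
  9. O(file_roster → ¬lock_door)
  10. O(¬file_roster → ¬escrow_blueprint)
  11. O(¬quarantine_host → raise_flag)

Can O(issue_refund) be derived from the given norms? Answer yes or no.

No

Premise 2 is O(log_out → issue_refund), but O(log_out) is not derivable from the premises (the permission P(log_out) asserts only ¬O(¬log_out), not O(log_out)), so it does not yield O(issue_refund).
No other premise forces O(issue_refund). An ideal world satisfying every premise can still have issue_refund false, so O(issue_refund) is not derivable.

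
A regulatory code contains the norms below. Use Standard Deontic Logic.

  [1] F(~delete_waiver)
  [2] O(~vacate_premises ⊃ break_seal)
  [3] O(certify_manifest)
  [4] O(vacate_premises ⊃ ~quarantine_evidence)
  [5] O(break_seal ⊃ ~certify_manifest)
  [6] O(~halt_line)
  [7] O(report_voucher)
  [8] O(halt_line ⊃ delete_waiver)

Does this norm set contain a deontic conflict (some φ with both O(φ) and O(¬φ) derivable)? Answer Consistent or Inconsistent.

Premise 8 is O(halt_line ⊃ delete_waiver); even if O(delete_waiver) held, inferring O(halt_line) would be affirming the consequent — invalid.
So O(halt_line) is not derivable, and the apparent clash with O(~halt_line) does not arise.
A world satisfying every obligation exists (e.g. break_seal=false, certify_manifest=true, delete_waiver=true, halt_line=false, quarantine_evidence=false, report_voucher=true, vacate_premises=true); no atom is both obligatory and forbidden, so the set is consistent.

Consistent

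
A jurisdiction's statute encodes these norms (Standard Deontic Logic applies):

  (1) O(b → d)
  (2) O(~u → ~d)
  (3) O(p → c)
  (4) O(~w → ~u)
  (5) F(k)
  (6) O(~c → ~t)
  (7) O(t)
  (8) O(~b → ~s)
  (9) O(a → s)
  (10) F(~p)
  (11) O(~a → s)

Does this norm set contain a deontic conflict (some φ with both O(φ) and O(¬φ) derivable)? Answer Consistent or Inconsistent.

Consistent

Premise 6 is O(~c → ~t), but O(~c) is not derivable from the premises, so it does not yield O(~t).
So O(~t) is not derivable, and the apparent clash with O(t) does not arise.
A world satisfying every obligation exists (e.g. a=false, b=true, c=true, d=true, k=false, p=true, s=true, t=true, u=true, w=true); no atom is both obligatory and forbidden, so the set is consistent.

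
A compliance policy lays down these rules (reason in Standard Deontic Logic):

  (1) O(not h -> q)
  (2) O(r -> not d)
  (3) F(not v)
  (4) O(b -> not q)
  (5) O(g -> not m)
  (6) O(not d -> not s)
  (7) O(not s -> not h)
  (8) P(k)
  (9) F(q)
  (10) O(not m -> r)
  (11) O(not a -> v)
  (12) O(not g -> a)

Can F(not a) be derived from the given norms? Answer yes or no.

F(q) at premise 9 means O(not q).
Premise 1 is O(not h -> q); contrapositively O(not q -> h). Since O(not q) holds, K gives O(h).
Premise 7, O(not s -> not h), contraposes to O(h -> s); with O(h) we get O(s).
Premise 6, O(not d -> not s), contraposes to O(s -> d); with O(s) we get O(d).
Premise 2, O(r -> not d), contraposes to O(d -> not r); with O(d) we get O(not r).
The contrapositive of premise 10 (O(not m -> r)) is O(not r -> m), and O(not r) is already established, so O(m).
Premise 5 is O(g -> not m); contrapositively O(m -> not g). Since O(m) holds, K gives O(not g).
Applying K to premise 12 (O(not g -> a)) and O(not g) yields O(a).
Premises 3, 4, 8, 11 do not contribute to this derivation.
So O(a) holds, i.e. F(not a). The claim follows.

Yes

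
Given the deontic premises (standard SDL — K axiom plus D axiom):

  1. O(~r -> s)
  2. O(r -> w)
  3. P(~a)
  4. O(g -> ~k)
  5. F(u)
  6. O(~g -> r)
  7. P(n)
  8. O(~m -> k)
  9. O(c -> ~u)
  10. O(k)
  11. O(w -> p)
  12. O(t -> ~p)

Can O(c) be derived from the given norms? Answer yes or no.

Premise 9 is O(c -> ~u); even if O(~u) held, inferring O(c) would be affirming the consequent — invalid.
No other premise forces O(c). An ideal world satisfying every premise can still have c false, so O(c) is not derivable.

No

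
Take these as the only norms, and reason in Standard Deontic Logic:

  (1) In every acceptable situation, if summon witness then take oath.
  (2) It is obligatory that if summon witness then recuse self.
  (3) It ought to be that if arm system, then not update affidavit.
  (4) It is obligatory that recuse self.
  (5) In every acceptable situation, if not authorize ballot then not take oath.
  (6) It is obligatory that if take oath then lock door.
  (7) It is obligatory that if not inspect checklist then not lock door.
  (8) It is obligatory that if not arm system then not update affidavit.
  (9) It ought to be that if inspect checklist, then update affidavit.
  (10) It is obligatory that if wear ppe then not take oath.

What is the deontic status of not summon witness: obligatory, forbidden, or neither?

By case analysis on ¬arm_system: premise 8 gives O(¬arm_system → ¬update_affidavit) and premise 3 gives O(arm_system → ¬update_affidavit), so O(¬update_affidavit) either way.
The contrapositive of premise 9 (O(inspect_checklist → update_affidavit)) is O(¬update_affidavit → ¬inspect_checklist), and O(¬update_affidavit) is already established, so O(¬inspect_checklist).
Applying K to premise 7 (O(¬inspect_checklist → ¬lock_door)) and O(¬inspect_checklist) yields O(¬lock_door).
Premise 6 is O(take_oath → lock_door); contrapositively O(¬lock_door → ¬take_oath). Since O(¬lock_door) holds, K gives O(¬take_oath).
The contrapositive of premise 1 (O(summon_witness → take_oath)) is O(¬take_oath → ¬summon_witness), and O(¬take_oath) is already established, so O(¬summon_witness).
Premises 2, 4, 5, 10 do not contribute to this derivation.
Hence ¬summon_witness is obligatory.

Obligatory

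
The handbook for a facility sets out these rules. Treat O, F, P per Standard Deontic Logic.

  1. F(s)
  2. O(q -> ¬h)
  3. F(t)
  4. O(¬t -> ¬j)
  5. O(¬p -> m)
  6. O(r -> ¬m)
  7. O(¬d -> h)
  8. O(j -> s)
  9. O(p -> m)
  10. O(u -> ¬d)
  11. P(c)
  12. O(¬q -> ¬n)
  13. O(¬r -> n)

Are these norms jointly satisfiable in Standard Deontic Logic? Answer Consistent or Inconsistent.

Premise 8 is O(j -> s), but O(j) is not derivable from the premises, so it does not yield O(s).
So O(s) is not derivable, and the apparent clash with O(¬s) does not arise.
A world satisfying every obligation exists (e.g. c=false, d=true, h=false, j=false, m=true, n=true, p=false, q=true, r=false, s=false, t=false, u=false); no atom is both obligatory and forbidden, so the set is consistent.

Consistent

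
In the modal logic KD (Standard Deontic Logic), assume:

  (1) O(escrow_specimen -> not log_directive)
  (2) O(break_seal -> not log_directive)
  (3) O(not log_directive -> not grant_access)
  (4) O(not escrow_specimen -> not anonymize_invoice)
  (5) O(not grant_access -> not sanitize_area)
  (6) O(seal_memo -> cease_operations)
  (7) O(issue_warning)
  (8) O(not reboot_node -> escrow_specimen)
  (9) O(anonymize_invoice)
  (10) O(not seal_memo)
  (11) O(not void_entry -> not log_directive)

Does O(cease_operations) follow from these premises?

Premise 6 is O(seal_memo -> cease_operations), but O(seal_memo) is not derivable from the premises, so it does not yield O(cease_operations).
No other premise forces O(cease_operations). An ideal world satisfying every premise can still have cease_operations false, so O(cease_operations) is not derivable.

No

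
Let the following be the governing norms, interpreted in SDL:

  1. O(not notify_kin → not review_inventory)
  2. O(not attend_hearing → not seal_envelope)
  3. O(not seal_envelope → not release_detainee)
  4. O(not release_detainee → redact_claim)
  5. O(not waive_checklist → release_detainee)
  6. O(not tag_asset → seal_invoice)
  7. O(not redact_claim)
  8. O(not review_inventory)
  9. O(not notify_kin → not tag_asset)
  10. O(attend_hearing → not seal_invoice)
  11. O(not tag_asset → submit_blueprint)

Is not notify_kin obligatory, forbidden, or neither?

From premise 7 we have O(not redact_claim).
The contrapositive of premise 4 (O(not release_detainee → redact_claim)) is O(not redact_claim → release_detainee), and O(not redact_claim) is already established, so O(release_detainee).
Premise 3, O(not seal_envelope → not release_detainee), contraposes to O(release_detainee → seal_envelope); with O(release_detainee) we get O(seal_envelope).
Premise 2 is O(not attend_hearing → not seal_envelope); contrapositively O(seal_envelope → attend_hearing). Since O(seal_envelope) holds, K gives O(attend_hearing).
Premise 10 is O(attend_hearing → not seal_invoice); since O(attend_hearing), deontic closure gives O(not seal_invoice).
Premise 6, O(not tag_asset → seal_invoice), contraposes to O(not seal_invoice → tag_asset); with O(not seal_invoice) we get O(tag_asset).
Premise 9 is O(not notify_kin → not tag_asset); contrapositively O(tag_asset → notify_kin). Since O(tag_asset) holds, K gives O(notify_kin).
Premises 1, 5, 8, 11 do not contribute to this derivation.
Thus O(notify_kin), which is F(not notify_kin): not notify_kin is forbidden.

Forbidden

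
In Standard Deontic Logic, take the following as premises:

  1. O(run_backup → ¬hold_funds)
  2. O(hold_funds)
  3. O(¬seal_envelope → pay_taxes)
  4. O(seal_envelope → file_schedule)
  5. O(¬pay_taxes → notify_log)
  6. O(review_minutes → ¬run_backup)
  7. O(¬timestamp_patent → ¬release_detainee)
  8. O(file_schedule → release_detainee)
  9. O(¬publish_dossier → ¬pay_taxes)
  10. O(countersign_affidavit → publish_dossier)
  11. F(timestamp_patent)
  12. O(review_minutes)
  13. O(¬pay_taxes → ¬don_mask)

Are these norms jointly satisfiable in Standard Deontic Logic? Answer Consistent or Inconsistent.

Consistent

Premise 1 is O(run_backup → ¬hold_funds), but O(run_backup) is not derivable from the premises, so it does not yield O(¬hold_funds).
So O(¬hold_funds) is not derivable, and the apparent clash with O(hold_funds) does not arise.
A world satisfying every obligation exists (e.g. countersign_affidavit=false, don_mask=false, file_schedule=false, hold_funds=true, notify_log=false, pay_taxes=true, publish_dossier=true, release_detainee=false, review_minutes=true, run_backup=false, seal_envelope=false, timestamp_patent=false); no atom is both obligatory and forbidden, so the set is consistent.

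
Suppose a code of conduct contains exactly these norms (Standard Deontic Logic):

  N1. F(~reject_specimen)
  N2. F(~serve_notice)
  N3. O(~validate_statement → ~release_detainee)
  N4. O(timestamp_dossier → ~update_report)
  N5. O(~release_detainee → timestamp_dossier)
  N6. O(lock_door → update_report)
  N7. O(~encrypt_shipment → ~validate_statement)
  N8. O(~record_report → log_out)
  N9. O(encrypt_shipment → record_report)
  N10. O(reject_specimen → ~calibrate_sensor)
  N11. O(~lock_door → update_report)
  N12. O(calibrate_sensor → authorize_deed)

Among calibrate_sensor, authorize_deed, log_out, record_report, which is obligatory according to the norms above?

record_report

Premises 6 and 11 are O(lock_door → update_report) and O(~lock_door → update_report); every ideal world satisfies lock_door or ~lock_door, so in either case update_report holds — hence O(update_report).
Premise 4, O(timestamp_dossier → ~update_report), contraposes to O(update_report → ~timestamp_dossier); with O(update_report) we get O(~timestamp_dossier).
Premise 5, O(~release_detainee → timestamp_dossier), contraposes to O(~timestamp_dossier → release_detainee); with O(~timestamp_dossier) we get O(release_detainee).
The contrapositive of premise 3 (O(~validate_statement → ~release_detainee)) is O(release_detainee → validate_statement), and O(release_detainee) is already established, so O(validate_statement).
The contrapositive of premise 7 (O(~encrypt_shipment → ~validate_statement)) is O(validate_statement → encrypt_shipment), and O(validate_statement) is already established, so O(encrypt_shipment).
From O(encrypt_shipment) and premise 9, O(encrypt_shipment → record_report), we obtain O(record_report).
So O(record_report) holds — record_report is obligatory. None of the other listed options is made obligatory by any chain of premises.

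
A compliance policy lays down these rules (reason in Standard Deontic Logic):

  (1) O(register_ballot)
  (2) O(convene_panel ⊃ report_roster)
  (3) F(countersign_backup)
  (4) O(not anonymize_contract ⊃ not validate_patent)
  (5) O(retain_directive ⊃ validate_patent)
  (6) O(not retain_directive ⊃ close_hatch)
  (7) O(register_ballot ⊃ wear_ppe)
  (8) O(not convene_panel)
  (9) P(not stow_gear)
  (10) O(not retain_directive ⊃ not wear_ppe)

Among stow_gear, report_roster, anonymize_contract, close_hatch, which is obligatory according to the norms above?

Premise 1 gives O(register_ballot).
From O(register_ballot) and premise 7, O(register_ballot ⊃ wear_ppe), we obtain O(wear_ppe).
Premise 10, O(not retain_directive ⊃ not wear_ppe), contraposes to O(wear_ppe ⊃ retain_directive); with O(wear_ppe) we get O(retain_directive).
With premise 5, O(retain_directive ⊃ validate_patent), the K-axiom yields O(validate_patent).
Premise 4, O(not anonymize_contract ⊃ not validate_patent), contraposes to O(validate_patent ⊃ anonymize_contract); with O(validate_patent) we get O(anonymize_contract).
So O(anonymize_contract) holds — anonymize_contract is obligatory. None of the other listed options is made obligatory by any chain of premises.

anonymize_contract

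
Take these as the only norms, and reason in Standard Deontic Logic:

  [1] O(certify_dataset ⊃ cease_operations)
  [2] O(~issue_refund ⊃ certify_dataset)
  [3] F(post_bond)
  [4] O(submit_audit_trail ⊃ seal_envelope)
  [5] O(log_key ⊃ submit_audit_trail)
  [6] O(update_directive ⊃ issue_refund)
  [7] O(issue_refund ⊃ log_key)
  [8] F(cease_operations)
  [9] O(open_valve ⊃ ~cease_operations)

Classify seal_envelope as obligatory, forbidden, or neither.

F(cease_operations) at premise 8 means O(~cease_operations).
Premise 1, O(certify_dataset ⊃ cease_operations), contraposes to O(~cease_operations ⊃ ~certify_dataset); with O(~cease_operations) we get O(~certify_dataset).
Premise 2, O(~issue_refund ⊃ certify_dataset), contraposes to O(~certify_dataset ⊃ issue_refund); with O(~certify_dataset) we get O(issue_refund).
From O(issue_refund) and premise 7, O(issue_refund ⊃ log_key), we obtain O(log_key).
From O(log_key) and premise 5, O(log_key ⊃ submit_audit_trail), we obtain O(submit_audit_trail).
Applying K to premise 4 (O(submit_audit_trail ⊃ seal_envelope)) and O(submit_audit_trail) yields O(seal_envelope).
Premises 3, 6, 9 do not contribute to this derivation.
Hence seal_envelope is obligatory.

Obligatory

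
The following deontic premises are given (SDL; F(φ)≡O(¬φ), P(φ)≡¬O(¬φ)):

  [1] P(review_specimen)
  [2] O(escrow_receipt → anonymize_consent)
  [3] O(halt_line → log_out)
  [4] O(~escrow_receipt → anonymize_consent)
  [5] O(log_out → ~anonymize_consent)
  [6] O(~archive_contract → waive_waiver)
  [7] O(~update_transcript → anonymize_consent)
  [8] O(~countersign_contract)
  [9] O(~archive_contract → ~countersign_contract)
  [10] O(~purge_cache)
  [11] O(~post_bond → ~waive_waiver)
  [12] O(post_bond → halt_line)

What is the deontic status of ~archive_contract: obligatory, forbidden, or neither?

Forbidden

Premises 2 and 4 cover both cases: O(escrow_receipt → anonymize_consent) and O(~escrow_receipt → anonymize_consent). Since escrow_receipt ∨ ~escrow_receipt is a tautology, O(anonymize_consent) follows.
Premise 5, O(log_out → ~anonymize_consent), contraposes to O(anonymize_consent → ~log_out); with O(anonymize_consent) we get O(~log_out).
Premise 3 is O(halt_line → log_out); contrapositively O(~log_out → ~halt_line). Since O(~log_out) holds, K gives O(~halt_line).
The contrapositive of premise 12 (O(post_bond → halt_line)) is O(~halt_line → ~post_bond), and O(~halt_line) is already established, so O(~post_bond).
Premise 11 is O(~post_bond → ~waive_waiver); since O(~post_bond), deontic closure gives O(~waive_waiver).
Premise 6 is O(~archive_contract → waive_waiver); contrapositively O(~waive_waiver → archive_contract). Since O(~waive_waiver) holds, K gives O(archive_contract).
Premises 1, 7, 8, 9, 10 do not contribute to this derivation.
Thus O(archive_contract), which is F(~archive_contract): ~archive_contract is forbidden.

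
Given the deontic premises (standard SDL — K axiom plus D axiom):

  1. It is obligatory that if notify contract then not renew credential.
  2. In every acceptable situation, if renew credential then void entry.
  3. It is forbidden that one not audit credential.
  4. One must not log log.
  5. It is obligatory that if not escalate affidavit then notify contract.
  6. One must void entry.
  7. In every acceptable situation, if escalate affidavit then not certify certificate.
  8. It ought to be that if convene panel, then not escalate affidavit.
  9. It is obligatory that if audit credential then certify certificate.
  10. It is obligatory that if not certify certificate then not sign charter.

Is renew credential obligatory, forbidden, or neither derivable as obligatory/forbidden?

Forbidden

F(¬audit_credential) at premise 3 means O(audit_credential).
Premise 9 is O(audit_credential → certify_certificate); since O(audit_credential), deontic closure gives O(certify_certificate).
Premise 7, O(escalate_affidavit → ¬certify_certificate), contraposes to O(certify_certificate → ¬escalate_affidavit); with O(certify_certificate) we get O(¬escalate_affidavit).
Applying K to premise 5 (O(¬escalate_affidavit → notify_contract)) and O(¬escalate_affidavit) yields O(notify_contract).
From O(notify_contract) and premise 1, O(notify_contract → ¬renew_credential), we obtain O(¬renew_credential).
Premises 2, 4, 6, 8, 10 do not contribute to this derivation.
Thus O(¬renew_credential), which is F(renew_credential): renew_credential is forbidden.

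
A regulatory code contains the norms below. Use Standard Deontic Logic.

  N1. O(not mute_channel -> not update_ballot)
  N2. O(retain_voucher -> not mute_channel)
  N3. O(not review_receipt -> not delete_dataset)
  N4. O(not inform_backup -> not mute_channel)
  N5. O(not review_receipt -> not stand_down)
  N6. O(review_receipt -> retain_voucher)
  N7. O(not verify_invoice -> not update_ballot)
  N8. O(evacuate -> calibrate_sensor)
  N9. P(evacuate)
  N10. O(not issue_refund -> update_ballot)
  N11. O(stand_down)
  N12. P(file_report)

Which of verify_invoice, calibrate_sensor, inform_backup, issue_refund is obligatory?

issue_refund

Premise 11 gives O(stand_down).
Premise 5 is O(not review_receipt -> not stand_down); contrapositively O(stand_down -> review_receipt). Since O(stand_down) holds, K gives O(review_receipt).
Applying K to premise 6 (O(review_receipt -> retain_voucher)) and O(review_receipt) yields O(retain_voucher).
Applying K to premise 2 (O(retain_voucher -> not mute_channel)) and O(retain_voucher) yields O(not mute_channel).
With premise 1, O(not mute_channel -> not update_ballot), the K-axiom yields O(not update_ballot).
Premise 10, O(not issue_refund -> update_ballot), contraposes to O(not update_ballot -> issue_refund); with O(not update_ballot) we get O(issue_refund).
So O(issue_refund) holds — issue_refund is obligatory. None of the other listed options is made obligatory by any chain of premises.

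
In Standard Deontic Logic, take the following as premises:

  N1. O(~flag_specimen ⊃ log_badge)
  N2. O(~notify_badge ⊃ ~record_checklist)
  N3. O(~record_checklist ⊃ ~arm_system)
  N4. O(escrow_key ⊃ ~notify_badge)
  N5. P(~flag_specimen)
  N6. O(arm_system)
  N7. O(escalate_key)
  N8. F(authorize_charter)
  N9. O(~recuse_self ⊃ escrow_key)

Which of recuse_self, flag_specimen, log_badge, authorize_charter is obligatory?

recuse_self

Premise 6 gives O(arm_system).
Premise 3, O(~record_checklist ⊃ ~arm_system), contraposes to O(arm_system ⊃ record_checklist); with O(arm_system) we get O(record_checklist).
Premise 2, O(~notify_badge ⊃ ~record_checklist), contraposes to O(record_checklist ⊃ notify_badge); with O(record_checklist) we get O(notify_badge).
Premise 4, O(escrow_key ⊃ ~notify_badge), contraposes to O(notify_badge ⊃ ~escrow_key); with O(notify_badge) we get O(~escrow_key).
Premise 9 is O(~recuse_self ⊃ escrow_key); contrapositively O(~escrow_key ⊃ recuse_self). Since O(~escrow_key) holds, K gives O(recuse_self).
So O(recuse_self) holds — recuse_self is obligatory. None of the other listed options is made obligatory by any chain of premises.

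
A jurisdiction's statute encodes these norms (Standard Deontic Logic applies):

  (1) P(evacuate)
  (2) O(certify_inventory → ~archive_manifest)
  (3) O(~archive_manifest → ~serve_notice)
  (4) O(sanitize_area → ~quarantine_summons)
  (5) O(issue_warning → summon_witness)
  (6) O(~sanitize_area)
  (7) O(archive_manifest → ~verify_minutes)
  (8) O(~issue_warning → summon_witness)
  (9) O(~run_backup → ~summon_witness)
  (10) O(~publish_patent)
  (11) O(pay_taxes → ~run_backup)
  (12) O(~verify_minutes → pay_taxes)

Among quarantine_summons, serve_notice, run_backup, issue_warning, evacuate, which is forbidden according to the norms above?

serve_notice

Premises 5 and 8 are O(issue_warning → summon_witness) and O(~issue_warning → summon_witness); every ideal world satisfies issue_warning or ~issue_warning, so in either case summon_witness holds — hence O(summon_witness).
Premise 9, O(~run_backup → ~summon_witness), contraposes to O(summon_witness → run_backup); with O(summon_witness) we get O(run_backup).
The contrapositive of premise 11 (O(pay_taxes → ~run_backup)) is O(run_backup → ~pay_taxes), and O(run_backup) is already established, so O(~pay_taxes).
Premise 12, O(~verify_minutes → pay_taxes), contraposes to O(~pay_taxes → verify_minutes); with O(~pay_taxes) we get O(verify_minutes).
The contrapositive of premise 7 (O(archive_manifest → ~verify_minutes)) is O(verify_minutes → ~archive_manifest), and O(verify_minutes) is already established, so O(~archive_manifest).
Premise 3 is O(~archive_manifest → ~serve_notice); since O(~archive_manifest), deontic closure gives O(~serve_notice).
So O(~serve_notice) holds, i.e. serve_notice is forbidden. None of the other listed options is forbidden under the premises.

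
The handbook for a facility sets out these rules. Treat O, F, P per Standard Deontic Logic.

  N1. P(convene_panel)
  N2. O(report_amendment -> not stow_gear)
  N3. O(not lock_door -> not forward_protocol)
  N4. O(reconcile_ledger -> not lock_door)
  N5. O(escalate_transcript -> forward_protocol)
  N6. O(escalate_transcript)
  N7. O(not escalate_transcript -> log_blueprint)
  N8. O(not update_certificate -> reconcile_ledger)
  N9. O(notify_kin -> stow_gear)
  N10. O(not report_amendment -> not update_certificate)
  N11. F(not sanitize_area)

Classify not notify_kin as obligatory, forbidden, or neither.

Obligatory

From premise 6 we have O(escalate_transcript).
Premise 5 is O(escalate_transcript -> forward_protocol); since O(escalate_transcript), deontic closure gives O(forward_protocol).
Premise 3 is O(not lock_door -> not forward_protocol); contrapositively O(forward_protocol -> lock_door). Since O(forward_protocol) holds, K gives O(lock_door).
Premise 4, O(reconcile_ledger -> not lock_door), contraposes to O(lock_door -> not reconcile_ledger); with O(lock_door) we get O(not reconcile_ledger).
Premise 8, O(not update_certificate -> reconcile_ledger), contraposes to O(not reconcile_ledger -> update_certificate); with O(not reconcile_ledger) we get O(update_certificate).
Premise 10 is O(not report_amendment -> not update_certificate); contrapositively O(update_certificate -> report_amendment). Since O(update_certificate) holds, K gives O(report_amendment).
With premise 2, O(report_amendment -> not stow_gear), the K-axiom yields O(not stow_gear).
Premise 9, O(notify_kin -> stow_gear), contraposes to O(not stow_gear -> not notify_kin); with O(not stow_gear) we get O(not notify_kin).
Premises 1, 7, 11 do not contribute to this derivation.
Hence not notify_kin is obligatory.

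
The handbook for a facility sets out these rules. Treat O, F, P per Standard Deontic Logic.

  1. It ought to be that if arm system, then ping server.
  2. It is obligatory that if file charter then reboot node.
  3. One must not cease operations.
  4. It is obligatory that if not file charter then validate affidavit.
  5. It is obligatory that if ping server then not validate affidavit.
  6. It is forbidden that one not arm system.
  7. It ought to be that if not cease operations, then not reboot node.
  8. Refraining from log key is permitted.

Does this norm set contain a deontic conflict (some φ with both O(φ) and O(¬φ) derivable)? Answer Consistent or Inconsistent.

Premise 6 is F(¬arm_system), i.e. O(arm_system).
From O(arm_system) and premise 1, O(arm_system → ping_server), we obtain O(ping_server).
Applying K to premise 5 (O(ping_server → ¬validate_affidavit)) and O(ping_server) yields O(¬validate_affidavit).
Premise 4, O(¬file_charter → validate_affidavit), contraposes to O(¬validate_affidavit → file_charter); with O(¬validate_affidavit) we get O(file_charter).
Premise 2 is O(file_charter → reboot_node); since O(file_charter), deontic closure gives O(reboot_node).
Premise 7, O(¬cease_operations → ¬reboot_node), contraposes to O(reboot_node → cease_operations); with O(reboot_node) we get O(cease_operations).
Yet premise 3 is F(cease_operations), i.e. O(¬cease_operations).
We now have both O(cease_operations) and O(¬cease_operations) — cease_operations is simultaneously obligatory and forbidden, violating the D-axiom.

Inconsistent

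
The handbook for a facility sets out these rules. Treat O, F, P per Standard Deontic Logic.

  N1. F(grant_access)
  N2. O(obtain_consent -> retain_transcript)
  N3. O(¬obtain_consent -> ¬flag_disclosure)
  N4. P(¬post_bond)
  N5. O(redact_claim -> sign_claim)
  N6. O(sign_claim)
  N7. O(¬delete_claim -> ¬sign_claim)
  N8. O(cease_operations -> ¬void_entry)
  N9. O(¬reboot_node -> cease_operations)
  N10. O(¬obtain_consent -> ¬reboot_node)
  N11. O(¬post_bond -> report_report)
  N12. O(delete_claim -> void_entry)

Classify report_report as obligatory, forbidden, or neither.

Neither

Premise 11 is O(¬post_bond -> report_report), but O(¬post_bond) is not derivable from the premises (the permission P(¬post_bond) asserts only ¬O(post_bond), not O(¬post_bond)), so it does not yield O(report_report).
No premise or chain of K-axiom applications forces O(report_report), and none forces O(¬report_report). So report_report is neither obligatory nor forbidden under these norms.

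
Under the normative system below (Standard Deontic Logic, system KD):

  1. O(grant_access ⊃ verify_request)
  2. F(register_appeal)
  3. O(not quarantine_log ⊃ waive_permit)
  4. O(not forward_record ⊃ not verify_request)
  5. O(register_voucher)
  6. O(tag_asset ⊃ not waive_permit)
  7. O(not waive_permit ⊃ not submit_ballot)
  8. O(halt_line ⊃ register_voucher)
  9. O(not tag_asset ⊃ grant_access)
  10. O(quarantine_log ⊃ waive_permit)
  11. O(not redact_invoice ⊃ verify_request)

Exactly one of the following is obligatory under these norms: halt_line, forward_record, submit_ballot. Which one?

forward_record

Premises 3 and 10 are O(not quarantine_log ⊃ waive_permit) and O(quarantine_log ⊃ waive_permit); every ideal world satisfies not quarantine_log or quarantine_log, so in either case waive_permit holds — hence O(waive_permit).
Premise 6, O(tag_asset ⊃ not waive_permit), contraposes to O(waive_permit ⊃ not tag_asset); with O(waive_permit) we get O(not tag_asset).
Applying K to premise 9 (O(not tag_asset ⊃ grant_access)) and O(not tag_asset) yields O(grant_access).
Applying K to premise 1 (O(grant_access ⊃ verify_request)) and O(grant_access) yields O(verify_request).
The contrapositive of premise 4 (O(not forward_record ⊃ not verify_request)) is O(verify_request ⊃ forward_record), and O(verify_request) is already established, so O(forward_record).
So O(forward_record) holds — forward_record is obligatory. None of the other listed options is made obligatory by any chain of premises.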